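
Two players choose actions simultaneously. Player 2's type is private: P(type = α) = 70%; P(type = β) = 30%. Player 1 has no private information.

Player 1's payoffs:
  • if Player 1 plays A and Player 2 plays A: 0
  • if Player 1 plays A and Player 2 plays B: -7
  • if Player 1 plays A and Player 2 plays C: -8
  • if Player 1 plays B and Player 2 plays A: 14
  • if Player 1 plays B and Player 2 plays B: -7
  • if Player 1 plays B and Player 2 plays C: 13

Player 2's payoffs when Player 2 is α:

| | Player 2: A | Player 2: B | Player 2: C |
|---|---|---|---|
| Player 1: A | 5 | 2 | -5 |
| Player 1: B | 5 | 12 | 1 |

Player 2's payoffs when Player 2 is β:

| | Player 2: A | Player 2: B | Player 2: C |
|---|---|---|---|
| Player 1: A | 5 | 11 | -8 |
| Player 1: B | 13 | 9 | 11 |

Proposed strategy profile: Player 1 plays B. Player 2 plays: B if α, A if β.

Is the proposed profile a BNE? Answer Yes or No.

Yes

A profile is a BNE iff every type of every player is best-responding given beliefs about the other side.
Player 1 plays B: E[B] = 0.7·(-7) + 0.3·(14) = -0.7; E[A] = -4.9. Best-responding. ✓
Player 2 (type α), facing B: A gives 5, B gives 12, C gives 1. Proposed B is best. ✓
Player 2 (type β), facing B: A gives 13, B gives 9, C gives 11. Proposed A is best. ✓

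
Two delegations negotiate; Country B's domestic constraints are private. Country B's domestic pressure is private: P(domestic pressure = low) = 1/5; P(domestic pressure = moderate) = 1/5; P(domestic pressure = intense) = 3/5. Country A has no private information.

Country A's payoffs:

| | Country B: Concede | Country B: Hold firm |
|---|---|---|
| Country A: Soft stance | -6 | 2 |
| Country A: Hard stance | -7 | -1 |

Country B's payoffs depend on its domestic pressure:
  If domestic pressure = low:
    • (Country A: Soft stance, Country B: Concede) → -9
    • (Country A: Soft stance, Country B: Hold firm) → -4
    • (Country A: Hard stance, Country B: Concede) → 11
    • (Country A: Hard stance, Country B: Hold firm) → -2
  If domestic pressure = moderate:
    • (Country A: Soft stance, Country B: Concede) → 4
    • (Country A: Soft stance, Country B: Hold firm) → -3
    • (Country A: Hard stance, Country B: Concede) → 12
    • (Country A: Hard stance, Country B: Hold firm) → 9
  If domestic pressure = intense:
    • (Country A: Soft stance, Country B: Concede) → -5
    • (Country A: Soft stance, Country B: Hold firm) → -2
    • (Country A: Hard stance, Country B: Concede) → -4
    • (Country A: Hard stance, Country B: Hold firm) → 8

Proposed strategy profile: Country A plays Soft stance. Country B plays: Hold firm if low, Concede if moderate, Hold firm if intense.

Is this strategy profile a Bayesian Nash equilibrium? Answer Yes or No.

Country A plays Soft stance: E[Soft stance] = 1/5·(2) + 1/5·(-6) + 3/5·(2) = 2/5; E[Hard stance] = -11/5. Best-responding. ✓
Country B (domestic pressure low), facing Soft stance: Concede gives -9, Hold firm gives -4. Proposed Hold firm is best. ✓
Country B (domestic pressure moderate), facing Soft stance: Concede gives 4, Hold firm gives -3. Proposed Concede is best. ✓
Country B (domestic pressure intense), facing Soft stance: Concede gives -5, Hold firm gives -2. Proposed Hold firm is best. ✓

Yes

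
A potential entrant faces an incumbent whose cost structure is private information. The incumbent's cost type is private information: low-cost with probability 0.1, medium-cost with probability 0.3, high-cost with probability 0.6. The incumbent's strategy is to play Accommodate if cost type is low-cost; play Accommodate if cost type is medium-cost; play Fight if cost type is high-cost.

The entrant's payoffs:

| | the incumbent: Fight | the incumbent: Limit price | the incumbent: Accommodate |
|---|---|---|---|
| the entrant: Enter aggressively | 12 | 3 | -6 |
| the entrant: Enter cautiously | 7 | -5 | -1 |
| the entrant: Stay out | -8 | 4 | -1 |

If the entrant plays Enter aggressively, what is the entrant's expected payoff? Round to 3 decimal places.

4.800

E[Enter aggressively] = 0.1·(-6) + 0.3·(-6) + 0.6·12 = (-0.6) + (-1.8) + 7.2 = 4.8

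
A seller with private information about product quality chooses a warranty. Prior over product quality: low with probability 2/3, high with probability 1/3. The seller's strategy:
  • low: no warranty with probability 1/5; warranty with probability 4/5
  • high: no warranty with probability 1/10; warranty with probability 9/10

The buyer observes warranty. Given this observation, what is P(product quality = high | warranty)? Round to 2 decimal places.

P(warranty) = (2/3)·(4/5) + (1/3)·(9/10) = 5/6
P(high | warranty) = ((1/3)·(9/10)) / (5/6) = (3/10) / (5/6) = 9/25

0.36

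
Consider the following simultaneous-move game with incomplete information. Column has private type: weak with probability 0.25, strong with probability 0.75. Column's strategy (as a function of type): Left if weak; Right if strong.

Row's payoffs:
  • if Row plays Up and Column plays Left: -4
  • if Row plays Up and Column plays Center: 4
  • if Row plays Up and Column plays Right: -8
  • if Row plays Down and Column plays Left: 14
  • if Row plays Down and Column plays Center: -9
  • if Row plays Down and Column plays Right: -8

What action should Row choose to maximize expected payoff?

Down

E[Up] = 0.25·(-4) + 0.75·(-8) = -7
E[Down] = 0.25·(14) + 0.75·(-8) = -2.5
Best response: Down (-2.5 is the largest).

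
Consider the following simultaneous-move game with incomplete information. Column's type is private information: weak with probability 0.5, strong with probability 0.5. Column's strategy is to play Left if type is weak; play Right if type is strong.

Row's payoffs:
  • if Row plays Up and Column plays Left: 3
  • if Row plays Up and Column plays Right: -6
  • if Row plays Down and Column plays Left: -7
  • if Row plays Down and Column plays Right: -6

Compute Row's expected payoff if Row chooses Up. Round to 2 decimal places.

-1.50

E[Up] = 0.5·3 + 0.5·(-6) = 1.5 + (-3) = -1.5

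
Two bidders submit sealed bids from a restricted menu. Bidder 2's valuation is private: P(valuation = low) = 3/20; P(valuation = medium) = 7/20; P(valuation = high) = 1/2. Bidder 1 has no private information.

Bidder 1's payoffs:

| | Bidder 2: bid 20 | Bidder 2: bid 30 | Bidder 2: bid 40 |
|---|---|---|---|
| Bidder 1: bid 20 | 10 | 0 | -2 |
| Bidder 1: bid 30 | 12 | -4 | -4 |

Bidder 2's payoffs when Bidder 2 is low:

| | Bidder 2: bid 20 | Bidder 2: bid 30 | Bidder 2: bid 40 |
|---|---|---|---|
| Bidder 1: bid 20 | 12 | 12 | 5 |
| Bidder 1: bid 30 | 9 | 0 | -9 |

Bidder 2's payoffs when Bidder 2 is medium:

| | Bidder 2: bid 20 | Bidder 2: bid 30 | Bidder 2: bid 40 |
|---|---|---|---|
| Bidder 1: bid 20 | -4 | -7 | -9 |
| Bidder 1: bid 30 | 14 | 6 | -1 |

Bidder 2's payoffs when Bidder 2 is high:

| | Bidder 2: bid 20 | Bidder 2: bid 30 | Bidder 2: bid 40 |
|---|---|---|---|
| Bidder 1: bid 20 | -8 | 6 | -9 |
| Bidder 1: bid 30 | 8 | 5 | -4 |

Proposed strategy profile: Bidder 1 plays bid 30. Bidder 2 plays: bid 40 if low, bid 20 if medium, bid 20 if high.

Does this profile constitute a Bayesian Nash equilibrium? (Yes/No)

A profile is a BNE iff every type of every player is best-responding given beliefs about the other side.
Bidder 1 plays bid 30: E[bid 30] = 3/20·(-4) + 7/20·(12) + 1/2·(12) = 48/5; E[bid 20] = 41/5. Best-responding. ✓
Bidder 2 (valuation low), facing bid 30: bid 20 gives 9, bid 30 gives 0, bid 40 gives -9. Proposed bid 40 is not best — profitable deviation exists. ✗
Bidder 2 (valuation medium), facing bid 30: bid 20 gives 14, bid 30 gives 6, bid 40 gives -1. Proposed bid 20 is best. ✓
Bidder 2 (valuation high), facing bid 30: bid 20 gives 8, bid 30 gives 5, bid 40 gives -4. Proposed bid 20 is best. ✓

No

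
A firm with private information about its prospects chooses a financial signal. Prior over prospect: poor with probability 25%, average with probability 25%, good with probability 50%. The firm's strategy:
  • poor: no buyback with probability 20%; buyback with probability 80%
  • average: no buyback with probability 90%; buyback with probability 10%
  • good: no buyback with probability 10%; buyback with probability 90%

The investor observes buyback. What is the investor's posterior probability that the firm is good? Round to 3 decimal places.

P(buyback) = 0.25·0.8 + 0.25·0.1 + 0.5·0.9 = 0.675
P(good | buyback) = (0.5·0.9) / 0.675 = 0.45 / 0.675 = 0.666667

0.667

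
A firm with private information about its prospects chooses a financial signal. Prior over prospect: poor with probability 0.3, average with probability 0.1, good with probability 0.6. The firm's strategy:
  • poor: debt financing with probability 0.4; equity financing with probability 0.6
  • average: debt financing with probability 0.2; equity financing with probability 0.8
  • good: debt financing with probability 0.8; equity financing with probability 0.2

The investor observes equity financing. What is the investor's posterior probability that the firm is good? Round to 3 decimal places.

0.316

P(equity financing) = 0.3·0.6 + 0.1·0.8 + 0.6·0.2 = 0.38
P(good | equity financing) = (0.6·0.2) / 0.38 = 0.12 / 0.38 = 0.315789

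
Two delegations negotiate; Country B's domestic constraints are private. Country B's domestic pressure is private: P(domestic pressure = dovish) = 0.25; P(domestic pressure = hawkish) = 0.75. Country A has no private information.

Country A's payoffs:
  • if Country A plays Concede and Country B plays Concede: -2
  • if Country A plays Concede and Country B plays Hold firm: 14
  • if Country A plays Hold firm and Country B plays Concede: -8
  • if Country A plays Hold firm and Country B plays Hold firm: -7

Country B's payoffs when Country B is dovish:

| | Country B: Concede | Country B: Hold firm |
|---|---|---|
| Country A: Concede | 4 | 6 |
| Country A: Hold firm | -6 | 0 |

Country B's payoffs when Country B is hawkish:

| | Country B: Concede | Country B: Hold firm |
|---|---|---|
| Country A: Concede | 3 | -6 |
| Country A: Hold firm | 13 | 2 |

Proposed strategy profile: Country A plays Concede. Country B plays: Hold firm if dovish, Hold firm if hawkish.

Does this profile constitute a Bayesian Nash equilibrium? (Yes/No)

No

Country A plays Concede: E[Concede] = 0.25·(14) + 0.75·(14) = 14; E[Hold firm] = -7. Best-responding. ✓
Country B (domestic pressure dovish), facing Concede: Concede gives 4, Hold firm gives 6. Proposed Hold firm is best. ✓
Country B (domestic pressure hawkish), facing Concede: Concede gives 3, Hold firm gives -6. Proposed Hold firm is not best — profitable deviation exists. ✗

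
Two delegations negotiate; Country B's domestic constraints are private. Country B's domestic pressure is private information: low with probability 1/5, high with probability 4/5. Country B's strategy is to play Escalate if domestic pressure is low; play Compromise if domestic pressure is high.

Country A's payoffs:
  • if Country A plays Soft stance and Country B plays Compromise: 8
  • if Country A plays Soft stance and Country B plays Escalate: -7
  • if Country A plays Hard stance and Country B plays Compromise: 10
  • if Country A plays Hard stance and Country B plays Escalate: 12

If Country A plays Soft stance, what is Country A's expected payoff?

5

E[Soft stance] = 1/5·(-7) + 4/5·8 = (-7/5) + 32/5 = 5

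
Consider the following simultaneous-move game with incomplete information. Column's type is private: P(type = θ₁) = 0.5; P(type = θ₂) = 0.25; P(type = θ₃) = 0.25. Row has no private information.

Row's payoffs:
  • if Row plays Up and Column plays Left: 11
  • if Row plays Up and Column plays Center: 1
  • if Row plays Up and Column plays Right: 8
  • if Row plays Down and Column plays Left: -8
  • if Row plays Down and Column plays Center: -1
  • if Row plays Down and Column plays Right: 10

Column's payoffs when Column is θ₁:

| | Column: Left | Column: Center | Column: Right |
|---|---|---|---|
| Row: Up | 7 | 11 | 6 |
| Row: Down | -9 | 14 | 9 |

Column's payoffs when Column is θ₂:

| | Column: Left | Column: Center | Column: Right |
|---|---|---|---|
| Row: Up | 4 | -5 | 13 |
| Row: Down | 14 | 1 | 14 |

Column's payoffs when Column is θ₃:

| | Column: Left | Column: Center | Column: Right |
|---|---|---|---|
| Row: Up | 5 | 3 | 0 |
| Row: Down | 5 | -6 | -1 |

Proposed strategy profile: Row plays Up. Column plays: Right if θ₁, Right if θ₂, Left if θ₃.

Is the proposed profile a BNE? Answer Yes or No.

No

A profile is a BNE iff every type of every player is best-responding given beliefs about the other side.
Row plays Up: E[Up] = 0.5·(8) + 0.25·(8) + 0.25·(11) = 8.75; E[Down] = 5.5. Best-responding. ✓
Column (type θ₁), facing Up: Left gives 7, Center gives 11, Right gives 6. Proposed Right is not best — profitable deviation exists. ✗
Column (type θ₂), facing Up: Left gives 4, Center gives -5, Right gives 13. Proposed Right is best. ✓
Column (type θ₃), facing Up: Left gives 5, Center gives 3, Right gives 0. Proposed Left is best. ✓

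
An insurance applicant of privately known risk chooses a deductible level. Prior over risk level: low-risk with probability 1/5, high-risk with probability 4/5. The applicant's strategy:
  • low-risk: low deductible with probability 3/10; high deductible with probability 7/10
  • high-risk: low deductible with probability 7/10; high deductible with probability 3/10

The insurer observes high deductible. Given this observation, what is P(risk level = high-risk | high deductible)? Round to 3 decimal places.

P(high deductible) = (1/5)·(7/10) + (4/5)·(3/10) = 19/50
P(high-risk | high deductible) = ((4/5)·(3/10)) / (19/50) = (6/25) / (19/50) = 12/19

0.632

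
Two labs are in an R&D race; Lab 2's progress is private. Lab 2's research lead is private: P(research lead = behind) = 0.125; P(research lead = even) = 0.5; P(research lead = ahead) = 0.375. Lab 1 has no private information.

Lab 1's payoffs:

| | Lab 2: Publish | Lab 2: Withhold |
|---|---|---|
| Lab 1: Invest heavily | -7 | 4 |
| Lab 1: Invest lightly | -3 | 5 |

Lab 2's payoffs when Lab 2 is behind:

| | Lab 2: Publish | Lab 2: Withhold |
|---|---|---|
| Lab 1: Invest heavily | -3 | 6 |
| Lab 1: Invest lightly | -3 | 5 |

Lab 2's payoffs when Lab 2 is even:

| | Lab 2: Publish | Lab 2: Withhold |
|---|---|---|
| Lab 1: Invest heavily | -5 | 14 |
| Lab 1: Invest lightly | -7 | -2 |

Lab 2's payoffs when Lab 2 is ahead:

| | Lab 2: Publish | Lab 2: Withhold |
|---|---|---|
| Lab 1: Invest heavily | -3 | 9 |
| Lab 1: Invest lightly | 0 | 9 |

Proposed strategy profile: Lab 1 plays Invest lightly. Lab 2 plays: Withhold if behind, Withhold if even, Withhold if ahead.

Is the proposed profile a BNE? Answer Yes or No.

Lab 1 plays Invest lightly: E[Invest lightly] = 0.125·(5) + 0.5·(5) + 0.375·(5) = 5; E[Invest heavily] = 4. Best-responding. ✓
Lab 2 (research lead behind), facing Invest lightly: Publish gives -3, Withhold gives 5. Proposed Withhold is best. ✓
Lab 2 (research lead even), facing Invest lightly: Publish gives -7, Withhold gives -2. Proposed Withhold is best. ✓
Lab 2 (research lead ahead), facing Invest lightly: Publish gives 0, Withhold gives 9. Proposed Withhold is best. ✓

Yes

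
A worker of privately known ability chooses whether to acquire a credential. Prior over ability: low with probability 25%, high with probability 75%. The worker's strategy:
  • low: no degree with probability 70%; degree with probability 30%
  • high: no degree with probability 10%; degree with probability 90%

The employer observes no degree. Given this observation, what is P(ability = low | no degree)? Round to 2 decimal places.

Apply Bayes' rule using the sender's strategy as the likelihood.
P(no degree) = 0.25·0.7 + 0.75·0.1 = 0.25
P(low | no degree) = (0.25·0.7) / 0.25 = 0.175 / 0.25 = 0.7

0.70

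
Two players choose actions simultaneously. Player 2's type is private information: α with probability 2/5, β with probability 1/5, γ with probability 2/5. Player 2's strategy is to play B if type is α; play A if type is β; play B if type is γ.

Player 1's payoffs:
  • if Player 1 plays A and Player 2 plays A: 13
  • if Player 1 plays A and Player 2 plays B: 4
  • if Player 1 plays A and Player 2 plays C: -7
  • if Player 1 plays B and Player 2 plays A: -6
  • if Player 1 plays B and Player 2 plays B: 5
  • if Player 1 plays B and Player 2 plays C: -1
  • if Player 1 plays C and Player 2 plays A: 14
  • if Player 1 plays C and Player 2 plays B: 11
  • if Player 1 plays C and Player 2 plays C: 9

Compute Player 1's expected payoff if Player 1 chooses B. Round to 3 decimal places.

Take the expectation over Player 2's type, weighting each type's action by its prior probability.
E[B] = 2/5·5 + 1/5·(-6) + 2/5·5 = 2 + (-6/5) + 2 = 14/5

2.800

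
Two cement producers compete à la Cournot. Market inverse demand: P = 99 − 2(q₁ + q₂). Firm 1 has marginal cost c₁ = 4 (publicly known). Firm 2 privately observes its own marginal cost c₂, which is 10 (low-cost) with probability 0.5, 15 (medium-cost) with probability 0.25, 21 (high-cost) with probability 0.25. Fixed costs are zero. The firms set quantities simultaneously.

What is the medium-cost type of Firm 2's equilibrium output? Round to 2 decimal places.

Each type of Firm 2 best-responds to q₁; Firm 1 best-responds to the expected q₂ over Firm 2's types.
Firm 2 with cost c maximizes (99 − 2(q₁+q₂) − c)·q₂, giving q₂(c) = (99 − c − 2q₁)/4.
E[c₂] = 0.5·10 + 0.25·15 + 0.25·21 = 14
Firm 1's FOC against E[q₂] yields q₁ = (99 − 2·4 + E[c₂])/6 = (99 − 8 + 14)/6 = 17.5.
q₂(medium-cost) = (99 − 15 − 2·17.5)/4 = 12.25.

12.25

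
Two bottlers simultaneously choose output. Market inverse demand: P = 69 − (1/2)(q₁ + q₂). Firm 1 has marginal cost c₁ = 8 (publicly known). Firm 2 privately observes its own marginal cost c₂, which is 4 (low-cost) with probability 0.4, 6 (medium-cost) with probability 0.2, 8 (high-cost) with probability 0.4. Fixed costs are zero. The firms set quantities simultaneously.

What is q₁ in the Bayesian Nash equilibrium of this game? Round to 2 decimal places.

Each type of Firm 2 best-responds to q₁; Firm 1 best-responds to the expected q₂ over Firm 2's types.
Firm 2 with cost c maximizes (69 − (1/2)(q₁+q₂) − c)·q₂, giving q₂(c) = (69 − c − (1/2)q₁).
E[c₂] = 0.4·4 + 0.2·6 + 0.4·8 = 6
Firm 1's FOC against E[q₂] yields q₁ = (69 − 2·8 + E[c₂])/(3/2) = (69 − 16 + 6)/(3/2) = 39.3333.

39.33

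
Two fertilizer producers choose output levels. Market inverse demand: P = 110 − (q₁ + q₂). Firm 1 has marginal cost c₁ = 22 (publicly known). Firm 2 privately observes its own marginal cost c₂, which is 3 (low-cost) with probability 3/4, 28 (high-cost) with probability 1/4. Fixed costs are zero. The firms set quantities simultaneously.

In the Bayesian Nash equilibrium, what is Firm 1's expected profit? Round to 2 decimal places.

Each type of Firm 2 best-responds to q₁; Firm 1 best-responds to the expected q₂ over Firm 2's types.
Firm 2 with cost c maximizes (110 − (q₁+q₂) − c)·q₂, giving q₂(c) = (110 − c − q₁)/2.
E[c₂] = 3/4·3 + 1/4·28 = 9.25
Firm 1's FOC against E[q₂] yields q₁ = (110 − 2·22 + E[c₂])/3 = (110 − 44 + 9.25)/3 = 25.0833.
E[P] = 110 − (q₁ + E[q₂]) = 47.0833; Firm 1's expected profit = (E[P] − 22)·q₁ = (47.0833 − 22)·25.0833 = 629.174.

629.17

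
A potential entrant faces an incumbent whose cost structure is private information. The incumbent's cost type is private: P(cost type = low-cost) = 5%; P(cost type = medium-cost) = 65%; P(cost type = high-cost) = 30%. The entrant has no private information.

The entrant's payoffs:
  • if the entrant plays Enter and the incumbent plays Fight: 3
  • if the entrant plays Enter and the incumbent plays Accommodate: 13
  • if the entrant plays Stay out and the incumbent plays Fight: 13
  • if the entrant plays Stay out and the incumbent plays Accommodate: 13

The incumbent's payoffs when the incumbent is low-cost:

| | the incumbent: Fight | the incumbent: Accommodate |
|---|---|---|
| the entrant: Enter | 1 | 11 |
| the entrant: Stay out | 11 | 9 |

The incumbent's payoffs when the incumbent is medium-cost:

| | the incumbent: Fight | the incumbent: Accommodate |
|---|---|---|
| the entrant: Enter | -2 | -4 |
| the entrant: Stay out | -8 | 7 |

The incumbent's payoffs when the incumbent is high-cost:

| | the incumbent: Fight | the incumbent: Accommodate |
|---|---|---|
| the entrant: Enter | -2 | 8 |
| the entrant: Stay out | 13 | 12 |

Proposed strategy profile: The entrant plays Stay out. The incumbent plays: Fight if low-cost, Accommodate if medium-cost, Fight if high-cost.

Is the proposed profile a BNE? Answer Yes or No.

A profile is a BNE iff every type of every player is best-responding given beliefs about the other side.
The entrant plays Stay out: E[Stay out] = 0.05·(13) + 0.65·(13) + 0.3·(13) = 13; E[Enter] = 9.5. Best-responding. ✓
The incumbent (cost type low-cost), facing Stay out: Fight gives 11, Accommodate gives 9. Proposed Fight is best. ✓
The incumbent (cost type medium-cost), facing Stay out: Fight gives -8, Accommodate gives 7. Proposed Accommodate is best. ✓
The incumbent (cost type high-cost), facing Stay out: Fight gives 13, Accommodate gives 12. Proposed Fight is best. ✓

Yes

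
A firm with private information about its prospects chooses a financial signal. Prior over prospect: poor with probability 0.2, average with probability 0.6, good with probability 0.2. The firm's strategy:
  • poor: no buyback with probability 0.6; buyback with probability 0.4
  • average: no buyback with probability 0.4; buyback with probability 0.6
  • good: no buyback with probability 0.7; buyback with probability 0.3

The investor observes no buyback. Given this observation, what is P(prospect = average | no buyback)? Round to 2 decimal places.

0.48

P(no buyback) = 0.2·0.6 + 0.6·0.4 + 0.2·0.7 = 0.5
P(average | no buyback) = (0.6·0.4) / 0.5 = 0.24 / 0.5 = 0.48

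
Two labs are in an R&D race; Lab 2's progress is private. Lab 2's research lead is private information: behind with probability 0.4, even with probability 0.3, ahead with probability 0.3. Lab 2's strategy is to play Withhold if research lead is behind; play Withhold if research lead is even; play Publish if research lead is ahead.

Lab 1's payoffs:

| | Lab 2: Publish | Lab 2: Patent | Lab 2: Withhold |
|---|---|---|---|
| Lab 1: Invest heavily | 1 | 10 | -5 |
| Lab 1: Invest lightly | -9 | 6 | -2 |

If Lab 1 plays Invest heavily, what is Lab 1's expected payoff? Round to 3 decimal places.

Take the expectation over Lab 2's research lead, weighting each type's action by its prior probability.
E[Invest heavily] = 0.4·(-5) + 0.3·(-5) + 0.3·1 = (-2) + (-1.5) + 0.3 = -3.2

-3.200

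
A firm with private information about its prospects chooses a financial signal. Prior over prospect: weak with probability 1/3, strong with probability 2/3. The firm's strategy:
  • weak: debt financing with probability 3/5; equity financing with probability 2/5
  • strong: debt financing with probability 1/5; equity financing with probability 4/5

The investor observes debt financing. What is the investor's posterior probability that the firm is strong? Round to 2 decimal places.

0.40

Apply Bayes' rule using the sender's strategy as the likelihood.
P(debt financing) = (1/3)·(3/5) + (2/3)·(1/5) = 1/3
P(strong | debt financing) = ((2/3)·(1/5)) / (1/3) = (2/15) / (1/3) = 2/5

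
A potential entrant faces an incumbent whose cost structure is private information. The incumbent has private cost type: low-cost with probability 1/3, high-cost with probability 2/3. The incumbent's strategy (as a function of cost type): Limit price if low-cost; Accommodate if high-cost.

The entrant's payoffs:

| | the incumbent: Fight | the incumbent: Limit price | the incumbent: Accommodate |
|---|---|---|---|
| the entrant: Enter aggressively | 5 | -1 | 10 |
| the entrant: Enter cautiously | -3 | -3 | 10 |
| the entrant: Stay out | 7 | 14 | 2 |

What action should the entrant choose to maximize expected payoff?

Enter aggressively

Compute the entrant's expected payoff for each action, taking the expectation over the incumbent's type.
E[Enter aggressively] = 1/3·(-1) + 2/3·(10) = 19/3
E[Enter cautiously] = 1/3·(-3) + 2/3·(10) = 17/3
E[Stay out] = 1/3·(14) + 2/3·(2) = 6
Best response: Enter aggressively (19/3 is the largest).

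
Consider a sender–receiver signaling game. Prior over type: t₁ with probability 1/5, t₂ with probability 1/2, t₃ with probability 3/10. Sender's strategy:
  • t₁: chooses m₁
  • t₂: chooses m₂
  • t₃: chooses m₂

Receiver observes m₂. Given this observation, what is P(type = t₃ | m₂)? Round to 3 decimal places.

0.375

Apply Bayes' rule using the sender's strategy as the likelihood.
P(m₂) = (1/5)·0 + (1/2)·1 + (3/10)·1 = 4/5
P(t₃ | m₂) = ((3/10)·1) / (4/5) = (3/10) / (4/5) = 3/8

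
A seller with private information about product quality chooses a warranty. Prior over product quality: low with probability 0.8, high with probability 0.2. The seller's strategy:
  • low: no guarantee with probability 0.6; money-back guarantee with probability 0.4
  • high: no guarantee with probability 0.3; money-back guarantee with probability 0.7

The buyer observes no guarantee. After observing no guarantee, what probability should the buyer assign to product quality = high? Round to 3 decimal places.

0.111

P(no guarantee) = 0.8·0.6 + 0.2·0.3 = 0.54
P(high | no guarantee) = (0.2·0.3) / 0.54 = 0.06 / 0.54 = 0.111111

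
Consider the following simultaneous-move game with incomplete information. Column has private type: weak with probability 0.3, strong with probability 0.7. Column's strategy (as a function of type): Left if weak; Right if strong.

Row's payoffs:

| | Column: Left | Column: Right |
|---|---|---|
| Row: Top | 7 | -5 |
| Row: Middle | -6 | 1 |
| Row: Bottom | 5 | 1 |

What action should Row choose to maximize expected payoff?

Bottom

E[Top] = 0.3·(7) + 0.7·(-5) = -1.4
E[Middle] = 0.3·(-6) + 0.7·(1) = -1.1
E[Bottom] = 0.3·(5) + 0.7·(1) = 2.2
Best response: Bottom (2.2 is the largest).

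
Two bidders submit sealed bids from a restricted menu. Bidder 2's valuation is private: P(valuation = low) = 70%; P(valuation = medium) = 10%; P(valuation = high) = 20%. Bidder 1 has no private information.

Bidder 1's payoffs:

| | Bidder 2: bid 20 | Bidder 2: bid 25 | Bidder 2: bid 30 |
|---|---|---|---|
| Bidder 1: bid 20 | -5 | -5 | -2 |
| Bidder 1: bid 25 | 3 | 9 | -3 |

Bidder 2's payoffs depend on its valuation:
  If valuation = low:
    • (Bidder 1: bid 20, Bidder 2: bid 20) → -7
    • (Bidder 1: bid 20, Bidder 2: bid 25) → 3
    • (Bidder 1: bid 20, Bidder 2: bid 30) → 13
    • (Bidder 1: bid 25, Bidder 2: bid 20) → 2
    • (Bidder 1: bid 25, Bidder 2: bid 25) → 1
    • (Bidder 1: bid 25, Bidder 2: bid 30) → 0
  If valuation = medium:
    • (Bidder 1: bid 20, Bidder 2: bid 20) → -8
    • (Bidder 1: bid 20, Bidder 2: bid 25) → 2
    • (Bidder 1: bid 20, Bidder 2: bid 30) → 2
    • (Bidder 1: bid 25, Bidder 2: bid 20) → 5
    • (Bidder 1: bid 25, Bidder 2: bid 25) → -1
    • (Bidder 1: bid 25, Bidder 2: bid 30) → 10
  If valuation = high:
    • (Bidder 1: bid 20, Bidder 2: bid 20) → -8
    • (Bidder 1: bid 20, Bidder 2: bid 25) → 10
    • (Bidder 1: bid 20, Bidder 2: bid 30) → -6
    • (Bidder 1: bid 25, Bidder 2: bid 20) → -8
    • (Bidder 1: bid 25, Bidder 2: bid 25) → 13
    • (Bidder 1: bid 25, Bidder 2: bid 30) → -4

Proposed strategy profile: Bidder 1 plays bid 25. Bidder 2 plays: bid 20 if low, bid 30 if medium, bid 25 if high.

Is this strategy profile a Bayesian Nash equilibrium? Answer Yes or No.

Bidder 1 plays bid 25: E[bid 25] = 0.7·(3) + 0.1·(-3) + 0.2·(9) = 3.6; E[bid 20] = -4.7. Best-responding. ✓
Bidder 2 (valuation low), facing bid 25: bid 20 gives 2, bid 25 gives 1, bid 30 gives 0. Proposed bid 20 is best. ✓
Bidder 2 (valuation medium), facing bid 25: bid 20 gives 5, bid 25 gives -1, bid 30 gives 10. Proposed bid 30 is best. ✓
Bidder 2 (valuation high), facing bid 25: bid 20 gives -8, bid 25 gives 13, bid 30 gives -4. Proposed bid 25 is best. ✓

Yes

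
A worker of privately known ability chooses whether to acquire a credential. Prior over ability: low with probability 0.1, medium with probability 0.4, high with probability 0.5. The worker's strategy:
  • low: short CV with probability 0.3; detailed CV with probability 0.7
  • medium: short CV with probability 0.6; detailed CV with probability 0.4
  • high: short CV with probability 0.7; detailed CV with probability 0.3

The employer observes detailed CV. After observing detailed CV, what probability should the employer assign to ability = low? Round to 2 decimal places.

0.18

Apply Bayes' rule using the sender's strategy as the likelihood.
P(detailed CV) = 0.1·0.7 + 0.4·0.4 + 0.5·0.3 = 0.38
P(low | detailed CV) = (0.1·0.7) / 0.38 = 0.07 / 0.38 = 0.184211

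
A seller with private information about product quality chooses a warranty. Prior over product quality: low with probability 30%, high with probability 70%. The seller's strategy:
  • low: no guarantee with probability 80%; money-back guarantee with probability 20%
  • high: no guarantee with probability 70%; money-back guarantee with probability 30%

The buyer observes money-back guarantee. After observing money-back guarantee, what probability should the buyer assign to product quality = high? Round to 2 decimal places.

P(money-back guarantee) = 0.3·0.2 + 0.7·0.3 = 0.27
P(high | money-back guarantee) = (0.7·0.3) / 0.27 = 0.21 / 0.27 = 0.777778

0.78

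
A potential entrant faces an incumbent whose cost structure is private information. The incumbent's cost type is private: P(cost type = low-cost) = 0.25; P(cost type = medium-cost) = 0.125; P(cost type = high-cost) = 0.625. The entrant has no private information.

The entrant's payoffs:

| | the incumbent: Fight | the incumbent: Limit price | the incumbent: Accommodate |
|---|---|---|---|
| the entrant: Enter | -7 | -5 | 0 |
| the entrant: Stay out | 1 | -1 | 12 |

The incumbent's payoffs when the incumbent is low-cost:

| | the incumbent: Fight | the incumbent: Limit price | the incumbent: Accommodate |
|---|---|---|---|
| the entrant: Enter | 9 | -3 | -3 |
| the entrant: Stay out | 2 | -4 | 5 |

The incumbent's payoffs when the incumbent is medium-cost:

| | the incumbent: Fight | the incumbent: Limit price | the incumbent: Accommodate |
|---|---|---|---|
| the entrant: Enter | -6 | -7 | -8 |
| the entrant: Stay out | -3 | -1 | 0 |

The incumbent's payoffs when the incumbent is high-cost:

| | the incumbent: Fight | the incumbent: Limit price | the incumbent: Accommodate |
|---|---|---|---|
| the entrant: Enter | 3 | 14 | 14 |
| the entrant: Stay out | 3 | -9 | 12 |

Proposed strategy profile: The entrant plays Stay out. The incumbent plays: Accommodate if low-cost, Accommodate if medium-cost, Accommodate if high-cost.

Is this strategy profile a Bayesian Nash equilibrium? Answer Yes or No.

Yes

The entrant plays Stay out: E[Stay out] = 0.25·(12) + 0.125·(12) + 0.625·(12) = 12; E[Enter] = 0. Best-responding. ✓
The incumbent (cost type low-cost), facing Stay out: Fight gives 2, Limit price gives -4, Accommodate gives 5. Proposed Accommodate is best. ✓
The incumbent (cost type medium-cost), facing Stay out: Fight gives -3, Limit price gives -1, Accommodate gives 0. Proposed Accommodate is best. ✓
The incumbent (cost type high-cost), facing Stay out: Fight gives 3, Limit price gives -9, Accommodate gives 12. Proposed Accommodate is best. ✓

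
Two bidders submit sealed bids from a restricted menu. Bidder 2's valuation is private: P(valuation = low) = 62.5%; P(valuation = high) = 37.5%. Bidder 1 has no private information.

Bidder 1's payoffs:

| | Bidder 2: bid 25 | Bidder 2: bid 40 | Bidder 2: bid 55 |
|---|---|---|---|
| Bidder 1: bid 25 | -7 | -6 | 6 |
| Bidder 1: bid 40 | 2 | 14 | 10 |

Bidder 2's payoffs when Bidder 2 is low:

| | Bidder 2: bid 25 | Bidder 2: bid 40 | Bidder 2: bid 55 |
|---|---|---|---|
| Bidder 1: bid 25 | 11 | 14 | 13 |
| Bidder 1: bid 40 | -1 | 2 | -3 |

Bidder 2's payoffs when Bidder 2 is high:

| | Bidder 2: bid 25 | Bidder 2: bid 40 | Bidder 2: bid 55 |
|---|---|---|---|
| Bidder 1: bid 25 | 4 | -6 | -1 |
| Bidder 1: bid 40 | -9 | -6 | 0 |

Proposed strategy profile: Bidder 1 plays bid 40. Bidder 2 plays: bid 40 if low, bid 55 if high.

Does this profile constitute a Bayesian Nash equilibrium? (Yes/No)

Bidder 1 plays bid 40: E[bid 40] = 0.625·(14) + 0.375·(10) = 12.5; E[bid 25] = -1.5. Best-responding. ✓
Bidder 2 (valuation low), facing bid 40: bid 25 gives -1, bid 40 gives 2, bid 55 gives -3. Proposed bid 40 is best. ✓
Bidder 2 (valuation high), facing bid 40: bid 25 gives -9, bid 40 gives -6, bid 55 gives 0. Proposed bid 55 is best. ✓

Yes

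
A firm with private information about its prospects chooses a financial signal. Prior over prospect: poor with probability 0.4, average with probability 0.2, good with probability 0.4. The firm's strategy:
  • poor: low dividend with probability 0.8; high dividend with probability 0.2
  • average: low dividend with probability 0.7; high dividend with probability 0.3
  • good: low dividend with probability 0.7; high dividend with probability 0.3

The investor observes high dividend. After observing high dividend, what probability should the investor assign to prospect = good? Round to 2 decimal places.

0.46

Apply Bayes' rule using the sender's strategy as the likelihood.
P(high dividend) = 0.4·0.2 + 0.2·0.3 + 0.4·0.3 = 0.26
P(good | high dividend) = (0.4·0.3) / 0.26 = 0.12 / 0.26 = 0.461538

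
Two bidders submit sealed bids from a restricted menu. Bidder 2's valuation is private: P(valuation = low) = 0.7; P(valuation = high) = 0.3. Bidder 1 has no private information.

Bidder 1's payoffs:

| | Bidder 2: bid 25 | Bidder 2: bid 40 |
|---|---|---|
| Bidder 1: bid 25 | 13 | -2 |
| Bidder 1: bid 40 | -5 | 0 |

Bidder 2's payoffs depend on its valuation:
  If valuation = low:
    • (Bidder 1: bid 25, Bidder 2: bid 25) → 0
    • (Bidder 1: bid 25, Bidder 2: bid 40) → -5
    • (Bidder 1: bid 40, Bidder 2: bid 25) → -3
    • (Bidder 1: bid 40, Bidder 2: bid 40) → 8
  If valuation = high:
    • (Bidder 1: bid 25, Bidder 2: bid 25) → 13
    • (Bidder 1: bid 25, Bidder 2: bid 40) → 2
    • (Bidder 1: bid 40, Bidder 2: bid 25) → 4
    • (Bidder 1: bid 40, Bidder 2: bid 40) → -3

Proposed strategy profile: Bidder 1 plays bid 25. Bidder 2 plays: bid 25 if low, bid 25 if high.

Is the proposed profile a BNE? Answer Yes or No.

Yes

Bidder 1 plays bid 25: E[bid 25] = 0.7·(13) + 0.3·(13) = 13; E[bid 40] = -5. Best-responding. ✓
Bidder 2 (valuation low), facing bid 25: bid 25 gives 0, bid 40 gives -5. Proposed bid 25 is best. ✓
Bidder 2 (valuation high), facing bid 25: bid 25 gives 13, bid 40 gives 2. Proposed bid 25 is best. ✓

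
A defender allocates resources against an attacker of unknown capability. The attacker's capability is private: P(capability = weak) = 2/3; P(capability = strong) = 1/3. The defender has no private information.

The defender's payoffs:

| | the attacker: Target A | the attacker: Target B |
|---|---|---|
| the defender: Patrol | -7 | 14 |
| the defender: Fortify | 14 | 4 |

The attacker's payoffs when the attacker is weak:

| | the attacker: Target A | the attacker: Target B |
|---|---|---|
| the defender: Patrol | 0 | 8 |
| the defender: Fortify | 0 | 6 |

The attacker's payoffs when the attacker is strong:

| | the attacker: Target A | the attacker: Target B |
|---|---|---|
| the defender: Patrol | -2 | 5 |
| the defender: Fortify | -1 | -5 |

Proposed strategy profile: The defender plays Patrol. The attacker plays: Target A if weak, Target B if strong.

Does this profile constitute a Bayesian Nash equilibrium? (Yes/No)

A profile is a BNE iff every type of every player is best-responding given beliefs about the other side.
The defender plays Patrol: E[Patrol] = 2/3·(-7) + 1/3·(14) = 0; E[Fortify] = 32/3. Not best-responding. ✗
The attacker (capability weak), facing Patrol: Target A gives 0, Target B gives 8. Proposed Target A is not best — profitable deviation exists. ✗
The attacker (capability strong), facing Patrol: Target A gives -2, Target B gives 5. Proposed Target B is best. ✓

No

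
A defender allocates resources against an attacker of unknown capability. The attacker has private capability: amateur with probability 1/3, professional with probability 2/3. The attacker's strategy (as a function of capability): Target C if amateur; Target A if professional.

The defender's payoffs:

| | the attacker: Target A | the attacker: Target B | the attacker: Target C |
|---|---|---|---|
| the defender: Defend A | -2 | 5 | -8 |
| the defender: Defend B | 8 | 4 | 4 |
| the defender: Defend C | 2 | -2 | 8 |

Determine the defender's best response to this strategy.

Defend B

E[Defend A] = 1/3·(-8) + 2/3·(-2) = -4
E[Defend B] = 1/3·(4) + 2/3·(8) = 20/3
E[Defend C] = 1/3·(8) + 2/3·(2) = 4
Best response: Defend B (20/3 is the largest).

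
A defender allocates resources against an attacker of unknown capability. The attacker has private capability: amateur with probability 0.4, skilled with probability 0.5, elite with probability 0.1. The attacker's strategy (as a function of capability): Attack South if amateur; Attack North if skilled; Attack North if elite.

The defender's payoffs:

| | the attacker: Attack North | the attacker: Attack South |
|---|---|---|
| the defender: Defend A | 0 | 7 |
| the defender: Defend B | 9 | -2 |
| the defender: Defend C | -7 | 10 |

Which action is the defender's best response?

Defend B

E[Defend A] = 0.4·(7) + 0.5·(0) + 0.1·(0) = 2.8
E[Defend B] = 0.4·(-2) + 0.5·(9) + 0.1·(9) = 4.6
E[Defend C] = 0.4·(10) + 0.5·(-7) + 0.1·(-7) = -0.2
Best response: Defend B (4.6 is the largest).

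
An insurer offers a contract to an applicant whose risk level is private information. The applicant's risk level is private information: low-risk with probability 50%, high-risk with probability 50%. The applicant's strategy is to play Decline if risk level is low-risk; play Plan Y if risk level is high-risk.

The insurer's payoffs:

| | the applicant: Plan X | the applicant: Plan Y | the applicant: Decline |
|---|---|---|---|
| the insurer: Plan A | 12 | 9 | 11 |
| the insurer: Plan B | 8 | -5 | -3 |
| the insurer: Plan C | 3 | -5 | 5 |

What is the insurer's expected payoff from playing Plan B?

Take the expectation over the applicant's risk level, weighting each type's action by its prior probability.
E[Plan B] = 0.5·(-3) + 0.5·(-5) = (-1.5) + (-2.5) = -4

-4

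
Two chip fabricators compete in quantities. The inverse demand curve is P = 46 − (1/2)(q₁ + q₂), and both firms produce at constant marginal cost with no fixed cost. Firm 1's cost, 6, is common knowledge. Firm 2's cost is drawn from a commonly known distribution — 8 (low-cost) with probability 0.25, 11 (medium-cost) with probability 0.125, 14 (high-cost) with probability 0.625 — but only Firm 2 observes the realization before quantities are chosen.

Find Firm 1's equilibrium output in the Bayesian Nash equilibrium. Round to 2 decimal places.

30.75

Type-c best response for Firm 2: q₂(c) = (46 − c) − q₁/2.
Firm 1 maximizes expected profit; its first-order condition is 46 − q₁ − (1/2)E[q₂] − 6 = 0.
Substituting E[q₂] and solving: E[c₂] = 12.125, so q₁ = (46 − 2·6 + 12.125)/(3/2) = 30.75.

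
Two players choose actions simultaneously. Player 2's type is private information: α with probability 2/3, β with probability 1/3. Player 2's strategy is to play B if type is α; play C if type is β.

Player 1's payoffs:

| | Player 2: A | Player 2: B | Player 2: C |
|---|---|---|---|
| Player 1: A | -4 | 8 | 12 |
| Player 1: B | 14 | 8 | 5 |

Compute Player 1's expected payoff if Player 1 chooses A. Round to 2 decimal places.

E[A] = 2/3·8 + 1/3·12 = 16/3 + 4 = 28/3

9.33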